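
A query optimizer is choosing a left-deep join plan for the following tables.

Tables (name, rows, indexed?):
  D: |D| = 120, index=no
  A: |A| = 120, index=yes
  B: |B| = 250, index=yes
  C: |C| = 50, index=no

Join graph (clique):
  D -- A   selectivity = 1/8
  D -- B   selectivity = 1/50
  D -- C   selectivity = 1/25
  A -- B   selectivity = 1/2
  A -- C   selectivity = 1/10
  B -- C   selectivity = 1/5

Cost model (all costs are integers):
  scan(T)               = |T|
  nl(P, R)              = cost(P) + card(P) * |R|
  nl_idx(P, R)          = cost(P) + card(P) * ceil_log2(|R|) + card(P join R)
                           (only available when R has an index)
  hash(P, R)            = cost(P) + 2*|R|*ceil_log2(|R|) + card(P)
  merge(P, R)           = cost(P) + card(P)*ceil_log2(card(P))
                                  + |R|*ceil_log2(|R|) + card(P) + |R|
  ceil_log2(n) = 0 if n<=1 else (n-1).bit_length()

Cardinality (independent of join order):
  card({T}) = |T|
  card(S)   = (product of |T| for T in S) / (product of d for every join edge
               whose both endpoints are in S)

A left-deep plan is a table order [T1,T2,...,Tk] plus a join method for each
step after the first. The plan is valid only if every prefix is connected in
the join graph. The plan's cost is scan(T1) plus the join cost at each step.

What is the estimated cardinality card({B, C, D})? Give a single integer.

Tables in S: B(250), C(50), D(120)
Edges inside S: D-B(d=50), D-C(d=25), B-C(d=5)
numerator = 250 * 50 * 120 = 1500000
denominator = 50 * 25 * 5 = 6250
card(S) = 1500000 / 6250 = 240

240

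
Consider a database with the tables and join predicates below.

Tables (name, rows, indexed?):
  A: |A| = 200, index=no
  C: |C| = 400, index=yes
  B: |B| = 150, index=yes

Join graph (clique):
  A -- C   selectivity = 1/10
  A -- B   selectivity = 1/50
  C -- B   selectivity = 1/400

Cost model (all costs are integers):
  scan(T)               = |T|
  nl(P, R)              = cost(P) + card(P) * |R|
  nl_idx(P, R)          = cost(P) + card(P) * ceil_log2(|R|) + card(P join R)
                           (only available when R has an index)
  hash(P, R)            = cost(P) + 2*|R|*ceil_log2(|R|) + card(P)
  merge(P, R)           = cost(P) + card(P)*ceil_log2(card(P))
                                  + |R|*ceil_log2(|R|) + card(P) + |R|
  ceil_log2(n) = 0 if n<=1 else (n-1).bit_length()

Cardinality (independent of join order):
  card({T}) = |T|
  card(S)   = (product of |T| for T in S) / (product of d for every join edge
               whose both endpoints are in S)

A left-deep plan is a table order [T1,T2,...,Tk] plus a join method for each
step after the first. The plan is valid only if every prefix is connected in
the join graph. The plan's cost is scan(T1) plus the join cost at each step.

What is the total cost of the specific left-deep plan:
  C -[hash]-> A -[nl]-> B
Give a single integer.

1204000

step 1: scan C: cost=400, card=400
step 2: join A via hash
    card(P join A) = 400*200/(10) = 8000
    cost = 400 + 2*200*8 + 400 = 4000
step 3: join B via nl
    card(P join B) = 8000*150/(50*400) = 60
    cost = 4000 + 8000*150 = 1204000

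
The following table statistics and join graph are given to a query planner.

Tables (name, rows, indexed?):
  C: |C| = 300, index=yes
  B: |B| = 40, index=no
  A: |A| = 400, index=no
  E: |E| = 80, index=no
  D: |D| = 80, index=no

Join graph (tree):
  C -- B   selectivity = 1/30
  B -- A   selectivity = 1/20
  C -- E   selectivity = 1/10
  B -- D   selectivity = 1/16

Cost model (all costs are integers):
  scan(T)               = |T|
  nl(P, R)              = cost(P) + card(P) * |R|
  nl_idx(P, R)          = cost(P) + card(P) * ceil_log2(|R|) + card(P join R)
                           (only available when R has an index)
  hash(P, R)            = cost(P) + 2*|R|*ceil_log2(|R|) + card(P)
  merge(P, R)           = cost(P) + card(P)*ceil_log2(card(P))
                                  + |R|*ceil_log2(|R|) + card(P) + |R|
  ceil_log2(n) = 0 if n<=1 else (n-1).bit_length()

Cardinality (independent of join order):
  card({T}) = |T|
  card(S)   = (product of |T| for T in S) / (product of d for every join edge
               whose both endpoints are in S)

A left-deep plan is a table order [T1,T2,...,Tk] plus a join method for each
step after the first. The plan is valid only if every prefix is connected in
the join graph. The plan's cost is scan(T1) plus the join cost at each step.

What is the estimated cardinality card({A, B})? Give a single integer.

800

Tables in S: A(400), B(40)
Edges inside S: B-A(d=20)
numerator = 400 * 40 = 16000
denominator = 20 = 20
card(S) = 16000 / 20 = 800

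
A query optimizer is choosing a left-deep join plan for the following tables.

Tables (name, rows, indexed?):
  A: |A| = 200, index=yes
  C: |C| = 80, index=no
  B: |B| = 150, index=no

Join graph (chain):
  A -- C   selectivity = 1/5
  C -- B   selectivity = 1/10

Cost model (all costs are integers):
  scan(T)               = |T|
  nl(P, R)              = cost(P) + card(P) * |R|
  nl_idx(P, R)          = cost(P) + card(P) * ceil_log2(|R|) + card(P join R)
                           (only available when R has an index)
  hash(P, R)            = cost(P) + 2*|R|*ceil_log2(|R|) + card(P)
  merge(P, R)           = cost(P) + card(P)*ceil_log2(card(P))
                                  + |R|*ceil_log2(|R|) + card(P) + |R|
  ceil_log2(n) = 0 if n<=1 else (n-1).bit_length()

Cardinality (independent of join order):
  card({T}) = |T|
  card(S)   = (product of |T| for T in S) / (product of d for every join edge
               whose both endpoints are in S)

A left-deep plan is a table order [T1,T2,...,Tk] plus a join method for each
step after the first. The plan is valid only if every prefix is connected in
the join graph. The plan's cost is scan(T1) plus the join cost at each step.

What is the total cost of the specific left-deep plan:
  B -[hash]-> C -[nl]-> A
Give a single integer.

241420

step 1: scan B: cost=150, card=150
step 2: join C via hash
    card(P join C) = 150*80/(10) = 1200
    cost = 150 + 2*80*7 + 150 = 1420
step 3: join A via nl
    card(P join A) = 1200*200/(5) = 48000
    cost = 1420 + 1200*200 = 241420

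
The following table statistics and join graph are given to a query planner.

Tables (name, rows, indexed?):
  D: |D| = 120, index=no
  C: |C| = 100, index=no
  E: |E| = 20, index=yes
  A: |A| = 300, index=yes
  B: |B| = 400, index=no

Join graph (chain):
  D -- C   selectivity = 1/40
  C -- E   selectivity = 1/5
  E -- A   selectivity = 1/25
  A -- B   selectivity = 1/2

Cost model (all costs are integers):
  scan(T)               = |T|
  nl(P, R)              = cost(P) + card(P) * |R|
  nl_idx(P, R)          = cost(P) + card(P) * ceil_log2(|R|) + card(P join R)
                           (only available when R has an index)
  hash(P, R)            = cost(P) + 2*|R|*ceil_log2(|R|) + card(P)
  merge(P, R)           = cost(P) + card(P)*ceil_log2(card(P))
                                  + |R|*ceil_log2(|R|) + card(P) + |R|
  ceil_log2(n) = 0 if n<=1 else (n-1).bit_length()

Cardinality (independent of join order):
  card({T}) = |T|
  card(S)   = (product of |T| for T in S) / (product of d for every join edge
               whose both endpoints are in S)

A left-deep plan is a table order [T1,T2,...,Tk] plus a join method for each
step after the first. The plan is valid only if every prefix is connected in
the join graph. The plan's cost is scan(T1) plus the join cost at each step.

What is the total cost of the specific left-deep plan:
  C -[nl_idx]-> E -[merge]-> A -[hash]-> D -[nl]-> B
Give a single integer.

step 1: scan C: cost=100, card=100
step 2: join E via nl_idx
    card(P join E) = 100*20/(5) = 400
    cost = 100 + 100*5 + 400 = 1000
step 3: join A via merge
    card(P join A) = 400*300/(25) = 4800
    cost = 1000 + 400*9 + 300*9 + 400 + 300 = 8000
step 4: join D via hash
    card(P join D) = 4800*120/(40) = 14400
    cost = 8000 + 2*120*7 + 4800 = 14480
step 5: join B via nl
    card(P join B) = 14400*400/(2) = 2880000
    cost = 14480 + 14400*400 = 5774480

5774480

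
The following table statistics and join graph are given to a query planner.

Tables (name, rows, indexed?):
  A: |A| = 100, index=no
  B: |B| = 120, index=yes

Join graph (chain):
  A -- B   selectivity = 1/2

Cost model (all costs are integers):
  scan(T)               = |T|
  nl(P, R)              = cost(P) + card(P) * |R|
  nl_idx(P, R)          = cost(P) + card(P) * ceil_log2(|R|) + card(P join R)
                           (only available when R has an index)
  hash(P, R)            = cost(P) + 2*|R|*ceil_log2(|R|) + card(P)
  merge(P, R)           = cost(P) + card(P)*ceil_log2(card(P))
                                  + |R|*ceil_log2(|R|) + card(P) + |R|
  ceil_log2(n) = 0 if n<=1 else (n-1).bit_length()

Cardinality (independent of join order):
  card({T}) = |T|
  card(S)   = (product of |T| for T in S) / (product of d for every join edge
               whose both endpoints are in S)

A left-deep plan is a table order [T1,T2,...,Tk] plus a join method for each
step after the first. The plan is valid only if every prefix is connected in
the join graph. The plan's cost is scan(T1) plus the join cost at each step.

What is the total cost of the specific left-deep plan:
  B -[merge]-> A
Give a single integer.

step 1: scan B: cost=120, card=120
step 2: join A via merge
    card(P join A) = 120*100/(2) = 6000
    cost = 120 + 120*7 + 100*7 + 120 + 100 = 1880

1880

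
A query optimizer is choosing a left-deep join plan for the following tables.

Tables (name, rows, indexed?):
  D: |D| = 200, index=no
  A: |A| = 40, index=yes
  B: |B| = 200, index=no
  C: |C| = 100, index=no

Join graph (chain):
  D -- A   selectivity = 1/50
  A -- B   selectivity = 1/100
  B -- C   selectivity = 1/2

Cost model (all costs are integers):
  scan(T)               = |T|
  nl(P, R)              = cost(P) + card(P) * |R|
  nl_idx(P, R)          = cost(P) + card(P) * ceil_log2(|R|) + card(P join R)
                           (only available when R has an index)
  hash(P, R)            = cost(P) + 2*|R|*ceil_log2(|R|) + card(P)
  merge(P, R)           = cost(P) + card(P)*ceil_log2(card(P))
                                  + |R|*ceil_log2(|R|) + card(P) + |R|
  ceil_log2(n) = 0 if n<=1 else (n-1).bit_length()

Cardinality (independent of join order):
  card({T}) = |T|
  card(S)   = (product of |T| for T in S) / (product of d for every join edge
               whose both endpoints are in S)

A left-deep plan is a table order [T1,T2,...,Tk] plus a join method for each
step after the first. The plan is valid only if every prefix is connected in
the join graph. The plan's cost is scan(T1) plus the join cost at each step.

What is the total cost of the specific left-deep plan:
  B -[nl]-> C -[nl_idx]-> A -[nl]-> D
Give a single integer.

884200

step 1: scan B: cost=200, card=200
step 2: join C via nl
    card(P join C) = 200*100/(2) = 10000
    cost = 200 + 200*100 = 20200
step 3: join A via nl_idx
    card(P join A) = 10000*40/(100) = 4000
    cost = 20200 + 10000*6 + 4000 = 84200
step 4: join D via nl
    card(P join D) = 4000*200/(50) = 16000
    cost = 84200 + 4000*200 = 884200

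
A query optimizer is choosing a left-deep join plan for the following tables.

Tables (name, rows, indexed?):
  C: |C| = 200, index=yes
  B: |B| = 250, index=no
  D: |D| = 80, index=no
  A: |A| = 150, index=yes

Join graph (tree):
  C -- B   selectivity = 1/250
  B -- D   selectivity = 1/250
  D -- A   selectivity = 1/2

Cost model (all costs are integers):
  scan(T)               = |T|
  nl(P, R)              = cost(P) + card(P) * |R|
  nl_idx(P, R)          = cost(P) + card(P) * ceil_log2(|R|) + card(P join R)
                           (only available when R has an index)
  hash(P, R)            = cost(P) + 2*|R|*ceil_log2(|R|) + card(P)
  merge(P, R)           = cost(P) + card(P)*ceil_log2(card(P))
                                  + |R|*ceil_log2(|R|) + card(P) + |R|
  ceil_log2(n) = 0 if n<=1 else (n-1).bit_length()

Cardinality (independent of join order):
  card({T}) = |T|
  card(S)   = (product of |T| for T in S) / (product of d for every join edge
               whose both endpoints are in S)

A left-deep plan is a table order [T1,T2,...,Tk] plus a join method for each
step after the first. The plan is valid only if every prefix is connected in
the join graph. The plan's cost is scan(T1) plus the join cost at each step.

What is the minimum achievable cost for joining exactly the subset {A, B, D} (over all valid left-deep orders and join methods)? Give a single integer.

Selinger DP over subsets of {A,B,D}:
  {B}: scan cost=250, card=250
  {D}: scan cost=80, card=80
  {A}: scan cost=150, card=150
  {BD}: card=80; try (D,hash)→1620, (B,merge)→2970, (D,merge)→3140, (B,hash)→4160, (B,nl)→20080, (D,nl)→20250; best=1620 via (D,hash)
  {AD}: card=6000; try (D,hash)→1420, (A,merge)→2070, (D,merge)→2140, (A,hash)→2560, (A,nl_idx)→6720, (A,nl)→12080 …(+1); best=1420 via (D,hash)
  {ABD}: card=6000; try (A,merge)→3610, (A,hash)→4100, (A,nl_idx)→8260, (B,hash)→11420, (A,nl)→13620, (B,merge)→87670 …(+1); best=3610 via (A,merge)

3610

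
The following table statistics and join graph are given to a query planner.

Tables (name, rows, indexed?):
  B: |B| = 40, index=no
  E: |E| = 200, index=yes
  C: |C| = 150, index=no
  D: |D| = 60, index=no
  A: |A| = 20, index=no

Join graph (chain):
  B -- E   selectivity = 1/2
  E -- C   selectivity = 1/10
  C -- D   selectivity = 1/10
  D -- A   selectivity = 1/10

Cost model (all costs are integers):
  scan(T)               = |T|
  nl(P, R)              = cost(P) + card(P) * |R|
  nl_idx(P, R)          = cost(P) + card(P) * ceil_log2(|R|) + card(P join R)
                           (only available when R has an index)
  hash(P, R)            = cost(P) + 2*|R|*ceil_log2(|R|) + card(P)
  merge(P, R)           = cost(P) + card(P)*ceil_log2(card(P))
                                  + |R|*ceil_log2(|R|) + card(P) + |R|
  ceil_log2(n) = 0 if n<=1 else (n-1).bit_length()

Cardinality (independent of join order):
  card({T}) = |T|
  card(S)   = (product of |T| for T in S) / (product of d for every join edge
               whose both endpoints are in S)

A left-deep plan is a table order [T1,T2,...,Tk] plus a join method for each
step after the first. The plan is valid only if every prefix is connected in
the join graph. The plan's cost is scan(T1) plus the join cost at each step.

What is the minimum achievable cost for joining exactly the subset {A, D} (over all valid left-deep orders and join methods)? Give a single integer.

Selinger DP over subsets of {A,D}:
  {D}: scan cost=60, card=60
  {A}: scan cost=20, card=20
  {AD}: card=120; try (A,hash)→320, (D,merge)→560, (A,merge)→600, (D,hash)→760, (D,nl)→1220, (A,nl)→1260; best=320 via (A,hash)

320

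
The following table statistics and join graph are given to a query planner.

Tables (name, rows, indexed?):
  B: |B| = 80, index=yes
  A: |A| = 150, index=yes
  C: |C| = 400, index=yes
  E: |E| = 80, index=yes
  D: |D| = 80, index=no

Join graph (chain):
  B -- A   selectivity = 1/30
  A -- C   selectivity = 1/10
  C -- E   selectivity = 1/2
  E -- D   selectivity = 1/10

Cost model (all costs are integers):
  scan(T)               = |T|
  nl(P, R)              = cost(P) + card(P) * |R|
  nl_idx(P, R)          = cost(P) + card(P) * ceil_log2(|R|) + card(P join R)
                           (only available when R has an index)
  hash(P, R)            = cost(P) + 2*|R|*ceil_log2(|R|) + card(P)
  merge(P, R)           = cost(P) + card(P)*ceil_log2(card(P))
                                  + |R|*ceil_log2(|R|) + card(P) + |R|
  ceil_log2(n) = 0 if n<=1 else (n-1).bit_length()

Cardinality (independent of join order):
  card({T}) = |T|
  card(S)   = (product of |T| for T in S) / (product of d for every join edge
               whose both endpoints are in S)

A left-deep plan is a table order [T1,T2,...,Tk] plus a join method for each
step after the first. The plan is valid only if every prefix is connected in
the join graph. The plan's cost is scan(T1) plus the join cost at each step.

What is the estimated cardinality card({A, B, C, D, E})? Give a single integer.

5120000

Tables in S: A(150), B(80), C(400), D(80), E(80)
Edges inside S: B-A(d=30), A-C(d=10), C-E(d=2), E-D(d=10)
numerator = 150 * 80 * 400 * 80 * 80 = 30720000000
denominator = 30 * 10 * 2 * 10 = 6000
card(S) = 30720000000 / 6000 = 5120000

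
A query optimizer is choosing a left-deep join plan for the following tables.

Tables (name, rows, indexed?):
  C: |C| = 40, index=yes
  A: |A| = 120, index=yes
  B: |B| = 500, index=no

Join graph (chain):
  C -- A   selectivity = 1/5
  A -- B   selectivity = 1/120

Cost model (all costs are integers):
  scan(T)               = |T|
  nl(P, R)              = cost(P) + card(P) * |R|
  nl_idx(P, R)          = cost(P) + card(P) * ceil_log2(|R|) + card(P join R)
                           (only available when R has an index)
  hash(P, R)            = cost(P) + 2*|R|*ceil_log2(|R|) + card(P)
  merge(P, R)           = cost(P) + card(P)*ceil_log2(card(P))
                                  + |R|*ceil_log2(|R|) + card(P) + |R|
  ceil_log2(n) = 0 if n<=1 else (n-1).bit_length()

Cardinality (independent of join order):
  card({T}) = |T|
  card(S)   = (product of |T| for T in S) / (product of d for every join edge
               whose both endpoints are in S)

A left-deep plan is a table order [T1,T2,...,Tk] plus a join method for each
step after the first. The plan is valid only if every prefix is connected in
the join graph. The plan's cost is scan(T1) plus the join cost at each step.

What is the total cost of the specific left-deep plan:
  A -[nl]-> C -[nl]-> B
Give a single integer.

step 1: scan A: cost=120, card=120
step 2: join C via nl
    card(P join C) = 120*40/(5) = 960
    cost = 120 + 120*40 = 4920
step 3: join B via nl
    card(P join B) = 960*500/(120) = 4000
    cost = 4920 + 960*500 = 484920

484920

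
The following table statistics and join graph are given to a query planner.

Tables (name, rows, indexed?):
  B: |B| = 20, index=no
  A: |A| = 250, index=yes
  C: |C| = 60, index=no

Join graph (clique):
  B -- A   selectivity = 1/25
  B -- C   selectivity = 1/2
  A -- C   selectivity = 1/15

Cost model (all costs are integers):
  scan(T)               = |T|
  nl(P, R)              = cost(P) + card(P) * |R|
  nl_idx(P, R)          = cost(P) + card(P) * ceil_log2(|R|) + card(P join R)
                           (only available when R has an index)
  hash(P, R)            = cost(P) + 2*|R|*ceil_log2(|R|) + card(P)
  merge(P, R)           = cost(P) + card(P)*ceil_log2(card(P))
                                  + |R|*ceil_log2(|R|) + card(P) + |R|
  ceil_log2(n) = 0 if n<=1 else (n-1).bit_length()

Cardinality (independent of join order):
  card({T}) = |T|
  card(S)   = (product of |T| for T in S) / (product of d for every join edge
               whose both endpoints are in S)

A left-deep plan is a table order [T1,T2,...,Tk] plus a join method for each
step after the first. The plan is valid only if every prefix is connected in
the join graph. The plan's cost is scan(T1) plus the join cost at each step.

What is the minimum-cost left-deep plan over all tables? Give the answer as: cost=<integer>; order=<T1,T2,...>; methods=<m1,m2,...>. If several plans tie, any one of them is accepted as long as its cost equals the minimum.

Selinger DP (subsets sized 1..n):
  {B}: scan cost=20, card=20
  {A}: scan cost=250, card=250
  {C}: scan cost=60, card=60
  {AB}: card=200; try (A,nl_idx)→380, (B,hash)→700, (A,merge)→2390, (B,merge)→2620, (A,hash)→4040, (A,nl)→5020 …(+1); best=380 via (A,nl_idx)
  {BC}: card=600; try (B,hash)→320, (C,merge)→560, (B,merge)→600, (C,hash)→760, (C,nl)→1220, (B,nl)→1260; best=320 via (B,hash)
  {AC}: card=1000; try (C,hash)→1220, (A,nl_idx)→1540, (A,merge)→2730, (C,merge)→2920, (A,hash)→4120, (A,nl)→15060 …(+1); best=1220 via (C,hash)
  {ABC}: card=400; try (C,hash)→1300, (B,hash)→2420, (C,merge)→2600, (A,hash)→4920, (A,nl_idx)→5520, (A,merge)→9170 …(+4); best=1300 via (C,hash)

cost=1300; order=B,A,C; methods=nl_idx,hash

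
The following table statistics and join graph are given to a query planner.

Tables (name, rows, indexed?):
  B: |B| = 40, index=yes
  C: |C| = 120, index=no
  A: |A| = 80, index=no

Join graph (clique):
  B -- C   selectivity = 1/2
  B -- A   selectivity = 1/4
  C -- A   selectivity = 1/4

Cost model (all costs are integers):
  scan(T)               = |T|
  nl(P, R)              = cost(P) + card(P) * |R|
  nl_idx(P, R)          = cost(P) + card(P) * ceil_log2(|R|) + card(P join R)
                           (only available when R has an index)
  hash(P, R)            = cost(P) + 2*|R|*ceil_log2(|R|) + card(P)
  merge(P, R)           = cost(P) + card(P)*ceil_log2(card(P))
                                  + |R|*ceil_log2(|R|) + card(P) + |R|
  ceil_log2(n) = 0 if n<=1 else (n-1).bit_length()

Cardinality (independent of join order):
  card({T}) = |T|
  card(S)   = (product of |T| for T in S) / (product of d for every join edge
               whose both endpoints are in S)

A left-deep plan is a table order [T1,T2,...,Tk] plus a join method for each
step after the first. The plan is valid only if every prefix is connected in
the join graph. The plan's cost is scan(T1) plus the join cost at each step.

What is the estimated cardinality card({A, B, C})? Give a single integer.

12000

Tables in S: A(80), B(40), C(120)
Edges inside S: B-C(d=2), B-A(d=4), C-A(d=4)
numerator = 80 * 40 * 120 = 384000
denominator = 2 * 4 * 4 = 32
card(S) = 384000 / 32 = 12000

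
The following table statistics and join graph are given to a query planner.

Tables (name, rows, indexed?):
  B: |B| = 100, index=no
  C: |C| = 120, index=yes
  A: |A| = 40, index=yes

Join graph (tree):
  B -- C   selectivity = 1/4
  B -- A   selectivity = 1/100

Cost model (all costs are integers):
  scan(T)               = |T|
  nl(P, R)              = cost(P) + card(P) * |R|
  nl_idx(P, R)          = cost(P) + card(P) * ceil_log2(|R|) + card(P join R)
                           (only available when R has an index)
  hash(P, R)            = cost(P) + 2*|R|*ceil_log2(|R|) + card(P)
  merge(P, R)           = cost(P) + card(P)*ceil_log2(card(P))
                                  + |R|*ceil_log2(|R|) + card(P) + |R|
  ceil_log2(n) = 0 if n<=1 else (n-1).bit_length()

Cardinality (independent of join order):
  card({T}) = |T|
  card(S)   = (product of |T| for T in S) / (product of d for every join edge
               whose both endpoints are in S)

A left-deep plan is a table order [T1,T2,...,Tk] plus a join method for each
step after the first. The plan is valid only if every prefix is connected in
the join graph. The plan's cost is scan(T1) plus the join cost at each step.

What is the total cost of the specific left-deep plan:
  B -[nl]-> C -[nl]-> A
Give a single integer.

132100

step 1: scan B: cost=100, card=100
step 2: join C via nl
    card(P join C) = 100*120/(4) = 3000
    cost = 100 + 100*120 = 12100
step 3: join A via nl
    card(P join A) = 3000*40/(100) = 1200
    cost = 12100 + 3000*40 = 132100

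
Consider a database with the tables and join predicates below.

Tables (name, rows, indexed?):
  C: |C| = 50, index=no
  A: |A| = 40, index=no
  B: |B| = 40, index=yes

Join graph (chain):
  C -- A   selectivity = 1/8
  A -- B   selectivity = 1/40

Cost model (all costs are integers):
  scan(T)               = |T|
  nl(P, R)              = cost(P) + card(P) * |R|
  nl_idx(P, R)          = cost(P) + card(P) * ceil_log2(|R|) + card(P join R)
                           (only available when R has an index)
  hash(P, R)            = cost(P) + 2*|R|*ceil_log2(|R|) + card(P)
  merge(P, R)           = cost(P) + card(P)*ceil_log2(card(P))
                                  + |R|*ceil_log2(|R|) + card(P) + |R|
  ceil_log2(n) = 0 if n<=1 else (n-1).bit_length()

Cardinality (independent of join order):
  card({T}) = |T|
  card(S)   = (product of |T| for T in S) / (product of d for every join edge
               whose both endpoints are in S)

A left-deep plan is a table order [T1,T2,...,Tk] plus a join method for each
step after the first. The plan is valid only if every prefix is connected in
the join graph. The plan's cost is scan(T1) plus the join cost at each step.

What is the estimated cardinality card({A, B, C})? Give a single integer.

Tables in S: A(40), B(40), C(50)
Edges inside S: C-A(d=8), A-B(d=40)
numerator = 40 * 40 * 50 = 80000
denominator = 8 * 40 = 320
card(S) = 80000 / 320 = 250

250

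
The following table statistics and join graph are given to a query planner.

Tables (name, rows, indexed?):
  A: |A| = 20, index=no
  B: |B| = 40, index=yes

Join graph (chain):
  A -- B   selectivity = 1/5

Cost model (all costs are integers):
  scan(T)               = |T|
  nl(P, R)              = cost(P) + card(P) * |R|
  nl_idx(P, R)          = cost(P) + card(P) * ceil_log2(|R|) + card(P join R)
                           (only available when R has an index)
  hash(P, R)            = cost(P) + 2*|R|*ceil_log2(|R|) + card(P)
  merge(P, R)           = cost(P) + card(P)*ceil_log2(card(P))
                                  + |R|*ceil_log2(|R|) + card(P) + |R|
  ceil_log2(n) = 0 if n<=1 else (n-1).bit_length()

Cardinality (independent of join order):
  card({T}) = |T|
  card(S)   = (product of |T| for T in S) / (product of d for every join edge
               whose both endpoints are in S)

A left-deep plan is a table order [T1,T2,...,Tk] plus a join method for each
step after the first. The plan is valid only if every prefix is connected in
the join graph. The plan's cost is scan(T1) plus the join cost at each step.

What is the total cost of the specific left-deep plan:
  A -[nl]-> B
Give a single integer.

step 1: scan A: cost=20, card=20
step 2: join B via nl
    card(P join B) = 20*40/(5) = 160
    cost = 20 + 20*40 = 820

820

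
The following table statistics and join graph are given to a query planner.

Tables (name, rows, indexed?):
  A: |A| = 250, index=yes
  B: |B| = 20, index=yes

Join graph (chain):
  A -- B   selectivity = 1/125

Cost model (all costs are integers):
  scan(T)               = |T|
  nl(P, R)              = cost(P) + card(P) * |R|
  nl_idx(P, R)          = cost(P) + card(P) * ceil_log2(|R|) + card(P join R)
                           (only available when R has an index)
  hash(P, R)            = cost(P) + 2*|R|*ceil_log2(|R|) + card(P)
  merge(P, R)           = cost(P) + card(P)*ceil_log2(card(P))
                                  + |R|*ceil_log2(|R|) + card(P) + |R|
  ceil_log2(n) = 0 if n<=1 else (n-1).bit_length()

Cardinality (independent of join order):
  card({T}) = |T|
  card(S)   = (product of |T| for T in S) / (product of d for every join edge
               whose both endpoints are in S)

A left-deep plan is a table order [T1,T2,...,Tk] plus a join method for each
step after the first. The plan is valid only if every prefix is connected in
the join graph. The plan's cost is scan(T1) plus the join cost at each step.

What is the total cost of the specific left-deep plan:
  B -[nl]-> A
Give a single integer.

step 1: scan B: cost=20, card=20
step 2: join A via nl
    card(P join A) = 20*250/(125) = 40
    cost = 20 + 20*250 = 5020

5020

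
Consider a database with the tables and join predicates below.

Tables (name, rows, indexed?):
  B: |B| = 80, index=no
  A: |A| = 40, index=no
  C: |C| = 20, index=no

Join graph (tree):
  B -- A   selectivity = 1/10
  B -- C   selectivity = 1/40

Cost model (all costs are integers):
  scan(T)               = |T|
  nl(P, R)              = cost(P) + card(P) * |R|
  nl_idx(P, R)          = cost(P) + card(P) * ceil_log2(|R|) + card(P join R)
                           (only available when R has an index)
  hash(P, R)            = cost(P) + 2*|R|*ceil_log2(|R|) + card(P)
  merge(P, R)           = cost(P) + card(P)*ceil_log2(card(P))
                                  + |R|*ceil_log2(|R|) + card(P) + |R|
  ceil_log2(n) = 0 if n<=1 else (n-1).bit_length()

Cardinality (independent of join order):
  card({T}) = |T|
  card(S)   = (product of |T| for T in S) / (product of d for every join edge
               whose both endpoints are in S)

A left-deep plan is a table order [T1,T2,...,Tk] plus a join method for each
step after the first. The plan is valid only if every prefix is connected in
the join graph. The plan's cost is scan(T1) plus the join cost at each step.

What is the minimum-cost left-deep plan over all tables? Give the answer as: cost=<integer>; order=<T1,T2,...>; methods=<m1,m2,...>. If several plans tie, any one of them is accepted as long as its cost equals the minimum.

Selinger DP (subsets sized 1..n):
  {B}: scan cost=80, card=80
  {A}: scan cost=40, card=40
  {C}: scan cost=20, card=20
  {AB}: card=320; try (A,hash)→640, (B,merge)→960, (A,merge)→1000, (B,hash)→1200, (B,nl)→3240, (A,nl)→3280; best=640 via (A,hash)
  {BC}: card=40; try (C,hash)→360, (B,merge)→780, (C,merge)→840, (B,hash)→1160, (B,nl)→1620, (C,nl)→1680; best=360 via (C,hash)
  {ABC}: card=160; try (A,hash)→880, (A,merge)→920, (C,hash)→1160, (A,nl)→1960, (C,merge)→3960, (C,nl)→7040; best=880 via (A,hash)

cost=880; order=B,C,A; methods=hash,hash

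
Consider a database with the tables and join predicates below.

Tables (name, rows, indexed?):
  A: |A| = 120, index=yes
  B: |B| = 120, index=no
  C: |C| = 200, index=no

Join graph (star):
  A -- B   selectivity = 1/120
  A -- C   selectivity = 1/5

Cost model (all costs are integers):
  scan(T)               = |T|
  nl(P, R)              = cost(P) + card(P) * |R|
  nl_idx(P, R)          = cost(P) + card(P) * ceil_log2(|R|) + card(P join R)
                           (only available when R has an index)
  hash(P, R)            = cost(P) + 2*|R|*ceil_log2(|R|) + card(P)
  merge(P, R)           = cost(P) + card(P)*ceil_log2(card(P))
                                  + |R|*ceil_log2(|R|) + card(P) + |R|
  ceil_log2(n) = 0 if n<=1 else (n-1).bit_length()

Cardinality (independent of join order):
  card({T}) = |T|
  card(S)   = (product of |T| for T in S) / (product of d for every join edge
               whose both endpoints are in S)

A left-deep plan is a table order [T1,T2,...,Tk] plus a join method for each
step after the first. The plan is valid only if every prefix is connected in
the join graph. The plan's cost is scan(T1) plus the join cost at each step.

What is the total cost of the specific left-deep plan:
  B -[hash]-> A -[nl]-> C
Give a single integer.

step 1: scan B: cost=120, card=120
step 2: join A via hash
    card(P join A) = 120*120/(120) = 120
    cost = 120 + 2*120*7 + 120 = 1920
step 3: join C via nl
    card(P join C) = 120*200/(5) = 4800
    cost = 1920 + 120*200 = 25920

25920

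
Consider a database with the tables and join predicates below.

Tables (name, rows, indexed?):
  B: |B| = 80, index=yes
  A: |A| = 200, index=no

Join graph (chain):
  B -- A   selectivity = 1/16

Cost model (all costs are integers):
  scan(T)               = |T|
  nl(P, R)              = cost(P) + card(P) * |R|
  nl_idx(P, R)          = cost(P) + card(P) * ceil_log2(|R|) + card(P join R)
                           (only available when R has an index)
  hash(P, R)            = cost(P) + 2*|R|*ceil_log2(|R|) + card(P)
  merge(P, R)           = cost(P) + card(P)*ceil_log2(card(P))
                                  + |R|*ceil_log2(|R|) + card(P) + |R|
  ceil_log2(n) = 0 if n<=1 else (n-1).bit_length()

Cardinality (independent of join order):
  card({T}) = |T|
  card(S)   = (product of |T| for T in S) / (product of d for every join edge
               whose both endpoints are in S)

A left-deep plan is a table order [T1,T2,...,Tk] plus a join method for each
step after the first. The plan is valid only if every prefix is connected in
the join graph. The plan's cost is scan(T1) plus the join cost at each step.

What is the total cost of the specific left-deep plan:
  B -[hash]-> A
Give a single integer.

step 1: scan B: cost=80, card=80
step 2: join A via hash
    card(P join A) = 80*200/(16) = 1000
    cost = 80 + 2*200*8 + 80 = 3360

3360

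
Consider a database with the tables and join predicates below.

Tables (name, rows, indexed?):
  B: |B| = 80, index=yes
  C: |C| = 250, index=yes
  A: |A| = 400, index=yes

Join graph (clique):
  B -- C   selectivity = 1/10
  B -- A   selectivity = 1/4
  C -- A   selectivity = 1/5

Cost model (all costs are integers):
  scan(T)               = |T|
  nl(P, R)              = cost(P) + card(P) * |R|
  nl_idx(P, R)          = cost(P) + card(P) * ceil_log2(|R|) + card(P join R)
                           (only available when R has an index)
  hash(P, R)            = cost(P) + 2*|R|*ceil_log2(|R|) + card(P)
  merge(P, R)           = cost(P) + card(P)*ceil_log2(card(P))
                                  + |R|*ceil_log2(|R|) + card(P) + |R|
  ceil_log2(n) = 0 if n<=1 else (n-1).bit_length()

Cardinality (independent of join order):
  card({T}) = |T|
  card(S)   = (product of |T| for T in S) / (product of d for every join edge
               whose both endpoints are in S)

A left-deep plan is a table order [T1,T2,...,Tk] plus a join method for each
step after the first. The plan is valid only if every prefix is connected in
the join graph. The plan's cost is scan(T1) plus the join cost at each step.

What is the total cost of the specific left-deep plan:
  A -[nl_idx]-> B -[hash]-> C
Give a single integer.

step 1: scan A: cost=400, card=400
step 2: join B via nl_idx
    card(P join B) = 400*80/(4) = 8000
    cost = 400 + 400*7 + 8000 = 11200
step 3: join C via hash
    card(P join C) = 8000*250/(10*5) = 40000
    cost = 11200 + 2*250*8 + 8000 = 23200

23200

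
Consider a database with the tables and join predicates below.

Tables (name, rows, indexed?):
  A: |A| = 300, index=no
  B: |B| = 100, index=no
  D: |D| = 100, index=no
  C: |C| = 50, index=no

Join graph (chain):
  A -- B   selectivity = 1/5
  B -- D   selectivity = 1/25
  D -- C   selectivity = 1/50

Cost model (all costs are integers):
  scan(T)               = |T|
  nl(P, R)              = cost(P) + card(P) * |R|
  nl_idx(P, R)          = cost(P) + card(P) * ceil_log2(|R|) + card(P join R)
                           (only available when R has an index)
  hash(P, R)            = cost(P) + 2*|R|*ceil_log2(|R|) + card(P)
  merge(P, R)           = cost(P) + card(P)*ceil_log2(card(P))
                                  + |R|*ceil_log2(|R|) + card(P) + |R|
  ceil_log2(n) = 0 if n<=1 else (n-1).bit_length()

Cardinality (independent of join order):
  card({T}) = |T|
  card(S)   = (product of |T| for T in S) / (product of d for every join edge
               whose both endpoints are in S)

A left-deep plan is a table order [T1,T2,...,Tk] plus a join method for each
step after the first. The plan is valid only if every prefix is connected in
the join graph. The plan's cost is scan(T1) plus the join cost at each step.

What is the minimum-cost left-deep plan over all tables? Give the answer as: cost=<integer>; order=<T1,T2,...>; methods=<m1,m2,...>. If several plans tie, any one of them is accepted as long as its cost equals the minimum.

Selinger DP (subsets sized 1..n):
  {A}: scan cost=300, card=300
  {B}: scan cost=100, card=100
  {D}: scan cost=100, card=100
  {C}: scan cost=50, card=50
  {AB}: card=6000; try (B,hash)→2000, (A,merge)→3900, (B,merge)→4100, (A,hash)→5600, (A,nl)→30100, (B,nl)→30300; best=2000 via (B,hash)
  {BD}: card=400; try (D,hash)→1600, (B,hash)→1600, (D,merge)→1700, (B,merge)→1700, (D,nl)→10100, (B,nl)→10100; best=1600 via (D,hash)
  {CD}: card=100; try (C,hash)→800, (D,merge)→1200, (C,merge)→1250, (D,hash)→1500, (D,nl)→5050, (C,nl)→5100; best=800 via (C,hash)
  {ABD}: card=24000; try (A,hash)→7400, (A,merge)→8600, (D,hash)→9400, (D,merge)→86800, (A,nl)→121600, (D,nl)→602000; best=7400 via (A,hash)
  {BCD}: card=400; try (B,hash)→2300, (B,merge)→2400, (C,hash)→2600, (C,merge)→5950, (B,nl)→10800, (C,nl)→21600; best=2300 via (B,hash)
  {ABCD}: card=24000; try (A,hash)→8100, (A,merge)→9300, (C,hash)→32000, (A,nl)→122300, (C,merge)→391750, (C,nl)→1207400; best=8100 via (A,hash)

cost=8100; order=D,C,B,A; methods=hash,hash,hash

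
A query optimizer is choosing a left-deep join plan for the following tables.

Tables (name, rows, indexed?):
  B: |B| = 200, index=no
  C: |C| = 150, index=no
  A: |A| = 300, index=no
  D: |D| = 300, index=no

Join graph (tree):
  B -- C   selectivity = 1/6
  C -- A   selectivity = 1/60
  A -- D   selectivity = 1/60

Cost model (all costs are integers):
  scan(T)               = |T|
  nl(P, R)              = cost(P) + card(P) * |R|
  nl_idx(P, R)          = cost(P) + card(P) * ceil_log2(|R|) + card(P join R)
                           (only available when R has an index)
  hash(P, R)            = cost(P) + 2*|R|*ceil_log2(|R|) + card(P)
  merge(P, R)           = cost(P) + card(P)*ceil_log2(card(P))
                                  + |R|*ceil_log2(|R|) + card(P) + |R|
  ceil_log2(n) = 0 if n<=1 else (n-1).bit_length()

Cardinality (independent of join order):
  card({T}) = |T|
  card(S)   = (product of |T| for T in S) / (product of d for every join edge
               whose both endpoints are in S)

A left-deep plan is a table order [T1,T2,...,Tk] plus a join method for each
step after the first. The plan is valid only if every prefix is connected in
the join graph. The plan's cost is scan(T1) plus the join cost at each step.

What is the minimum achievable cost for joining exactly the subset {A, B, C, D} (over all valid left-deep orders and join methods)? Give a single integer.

Selinger DP over subsets of {A,B,C,D}:
  {B}: scan cost=200, card=200
  {C}: scan cost=150, card=150
  {A}: scan cost=300, card=300
  {D}: scan cost=300, card=300
  {BC}: card=5000; try (C,hash)→2800, (B,merge)→3300, (C,merge)→3350, (B,hash)→3500, (B,nl)→30150, (C,nl)→30200; best=2800 via (C,hash)
  {AC}: card=750; try (C,hash)→3000, (A,merge)→4500, (C,merge)→4650, (A,hash)→5700, (A,nl)→45150, (C,nl)→45300; best=3000 via (C,hash)
  {AD}: card=1500; try (D,hash)→6000, (A,hash)→6000, (D,merge)→6300, (A,merge)→6300, (D,nl)→90300, (A,nl)→90300; best=6000 via (D,hash)
  {ABC}: card=25000; try (B,hash)→6950, (B,merge)→13050, (A,hash)→13200, (A,merge)→75800, (B,nl)→153000, (A,nl)→1502800; best=6950 via (B,hash)
  {ACD}: card=3750; try (D,hash)→9150, (C,hash)→9900, (D,merge)→14250, (C,merge)→25350, (D,nl)→228000, (C,nl)→231000; best=9150 via (D,hash)
  {ABCD}: card=125000; try (B,hash)→16100, (D,hash)→37350, (B,merge)→59700, (D,merge)→409950, (B,nl)→759150, (D,nl)→7506950; best=16100 via (B,hash)

16100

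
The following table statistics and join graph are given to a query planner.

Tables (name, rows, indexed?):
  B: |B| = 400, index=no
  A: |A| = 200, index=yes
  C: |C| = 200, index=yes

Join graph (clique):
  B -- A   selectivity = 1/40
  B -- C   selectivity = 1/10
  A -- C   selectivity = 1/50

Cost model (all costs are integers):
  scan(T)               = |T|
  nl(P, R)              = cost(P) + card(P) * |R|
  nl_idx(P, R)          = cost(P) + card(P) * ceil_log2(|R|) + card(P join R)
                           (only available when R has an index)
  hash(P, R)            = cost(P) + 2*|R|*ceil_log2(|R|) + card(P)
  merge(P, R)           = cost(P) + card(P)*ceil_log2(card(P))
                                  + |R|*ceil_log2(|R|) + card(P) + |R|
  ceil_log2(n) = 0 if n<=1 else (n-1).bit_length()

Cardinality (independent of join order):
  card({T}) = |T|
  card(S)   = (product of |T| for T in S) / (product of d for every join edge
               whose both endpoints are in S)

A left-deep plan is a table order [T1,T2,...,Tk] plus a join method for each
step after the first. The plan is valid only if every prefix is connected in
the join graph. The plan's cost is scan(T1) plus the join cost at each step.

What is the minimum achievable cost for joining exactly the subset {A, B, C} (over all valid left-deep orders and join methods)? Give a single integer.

9200

Selinger DP over subsets of {A,B,C}:
  {B}: scan cost=400, card=400
  {A}: scan cost=200, card=200
  {C}: scan cost=200, card=200
  {AB}: card=2000; try (A,hash)→4000, (A,nl_idx)→5600, (B,merge)→6000, (A,merge)→6200, (B,hash)→7600, (B,nl)→80200 …(+1); best=4000 via (A,hash)
  {BC}: card=8000; try (C,hash)→4000, (B,merge)→6000, (C,merge)→6200, (B,hash)→7600, (C,nl_idx)→11600, (B,nl)→80200 …(+1); best=4000 via (C,hash)
  {AC}: card=800; try (C,nl_idx)→2600, (A,nl_idx)→2600, (C,hash)→3600, (A,hash)→3600, (C,merge)→3800, (A,merge)→3800 …(+2); best=2600 via (C,nl_idx)
  {ABC}: card=800; try (C,hash)→9200, (B,hash)→10600, (A,hash)→15200, (B,merge)→15400, (C,nl_idx)→20800, (C,merge)→29800 …(+5); best=9200 via (C,hash)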